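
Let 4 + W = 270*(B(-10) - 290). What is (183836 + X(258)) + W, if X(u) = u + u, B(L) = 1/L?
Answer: 106021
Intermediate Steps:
W = -78331 (W = -4 + 270*(1/(-10) - 290) = -4 + 270*(-1/10 - 290) = -4 + 270*(-2901/10) = -4 - 78327 = -78331)
X(u) = 2*u
(183836 + X(258)) + W = (183836 + 2*258) - 78331 = (183836 + 516) - 78331 = 184352 - 78331 = 106021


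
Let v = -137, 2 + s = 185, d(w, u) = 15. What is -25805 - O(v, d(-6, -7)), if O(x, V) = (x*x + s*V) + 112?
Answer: -47431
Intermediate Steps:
s = 183 (s = -2 + 185 = 183)
O(x, V) = 112 + x**2 + 183*V (O(x, V) = (x*x + 183*V) + 112 = (x**2 + 183*V) + 112 = 112 + x**2 + 183*V)
-25805 - O(v, d(-6, -7)) = -25805 - (112 + (-137)**2 + 183*15) = -25805 - (112 + 18769 + 2745) = -25805 - 1*21626 = -25805 - 21626 = -47431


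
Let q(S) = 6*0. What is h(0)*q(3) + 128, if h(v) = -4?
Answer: 128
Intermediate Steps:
q(S) = 0
h(0)*q(3) + 128 = -4*0 + 128 = 0 + 128 = 128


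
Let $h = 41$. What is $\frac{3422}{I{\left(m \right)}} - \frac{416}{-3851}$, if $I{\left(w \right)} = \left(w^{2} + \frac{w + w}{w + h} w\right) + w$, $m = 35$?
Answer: $\frac{521196316}{189103355} \approx 2.7561$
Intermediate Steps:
$I{\left(w \right)} = w + w^{2} + \frac{2 w^{2}}{41 + w}$ ($I{\left(w \right)} = \left(w^{2} + \frac{w + w}{w + 41} w\right) + w = \left(w^{2} + \frac{2 w}{41 + w} w\right) + w = \left(w^{2} + \frac{2 w^{2}}{41 + w}\right) + w = w + w^{2} + \frac{2 w^{2}}{41 + w}$)
$\frac{3422}{I{\left(m \right)}} - \frac{416}{-3851} = \frac{3422}{35 \frac{1}{41 + 35} \left(41 + 35^{2} + 44 \cdot 35\right)} - \frac{416}{-3851} = \frac{3422}{35 \cdot \frac{1}{76} \left(41 + 1225 + 1540\right)} - - \frac{416}{3851} = \frac{3422}{35 \cdot \frac{1}{76} \cdot 2806} + \frac{416}{3851} = \frac{3422}{\frac{49105}{38}} + \frac{416}{3851} = 3422 \cdot \frac{38}{49105} + \frac{416}{3851} = \frac{130036}{49105} + \frac{416}{3851} = \frac{521196316}{189103355}$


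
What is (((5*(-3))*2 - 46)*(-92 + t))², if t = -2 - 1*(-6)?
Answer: 44729344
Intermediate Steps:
t = 4 (t = -2 + 6 = 4)
(((5*(-3))*2 - 46)*(-92 + t))² = (((5*(-3))*2 - 46)*(-92 + 4))² = ((-15*2 - 46)*(-88))² = ((-30 - 46)*(-88))² = (-76*(-88))² = 6688² = 44729344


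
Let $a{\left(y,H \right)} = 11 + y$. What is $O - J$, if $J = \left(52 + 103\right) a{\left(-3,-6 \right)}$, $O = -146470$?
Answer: $-147710$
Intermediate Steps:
$J = 1240$ ($J = \left(52 + 103\right) \left(11 - 3\right) = 155 \cdot 8 = 1240$)
$O - J = -146470 - 1240 = -147710$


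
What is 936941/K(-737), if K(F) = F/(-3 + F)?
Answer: 693336340/737 ≈ 9.4076e+5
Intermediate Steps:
936941/K(-737) = 936941/((-737/(-3 - 737))) = 936941/((-737/(-740))) = 936941/((-737*(-1/740))) = 936941/(737/740) = 936941*(740/737) = 693336340/737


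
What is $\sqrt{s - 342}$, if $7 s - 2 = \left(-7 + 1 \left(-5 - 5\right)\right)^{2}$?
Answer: $\frac{i \sqrt{14721}}{7} \approx 17.333 i$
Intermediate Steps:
$s = \frac{291}{7}$ ($s = \frac{2}{7} + \frac{\left(-7 + 1 \left(-5 - 5\right)\right)^{2}}{7} = \frac{2}{7} + \frac{\left(-7 + 1 \left(-10\right)\right)^{2}}{7} = \frac{2}{7} + \frac{\left(-7 - 10\right)^{2}}{7} = \frac{2}{7} + \frac{\left(-17\right)^{2}}{7} = \frac{2}{7} + \frac{1}{7} \cdot 289 = \frac{2}{7} + \frac{289}{7} = \frac{291}{7} \approx 41.571$)
$\sqrt{s - 342} = \sqrt{\frac{291}{7} - 342} = \sqrt{- \frac{2103}{7}} = \frac{i \sqrt{14721}}{7}$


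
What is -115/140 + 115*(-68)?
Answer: -218983/28 ≈ -7820.8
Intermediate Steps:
-115/140 + 115*(-68) = -115*1/140 - 7820 = -23/28 - 7820 = -218983/28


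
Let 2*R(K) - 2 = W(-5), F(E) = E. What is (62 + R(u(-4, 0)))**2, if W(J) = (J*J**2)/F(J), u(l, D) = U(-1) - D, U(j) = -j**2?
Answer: 22801/4 ≈ 5700.3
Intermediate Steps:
u(l, D) = -1 - D (u(l, D) = -1*(-1)**2 - D = -1*1 - D = -1 - D)
W(J) = J**2 (W(J) = (J*J**2)/J = J**3/J = J**2)
R(K) = 27/2 (R(K) = 1 + (1/2)*(-5)**2 = 1 + (1/2)*25 = 1 + 25/2 = 27/2)
(62 + R(u(-4, 0)))**2 = (62 + 27/2)**2 = (151/2)**2 = 22801/4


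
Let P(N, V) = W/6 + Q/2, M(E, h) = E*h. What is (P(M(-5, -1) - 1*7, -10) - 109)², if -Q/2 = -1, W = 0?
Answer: 11664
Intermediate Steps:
Q = 2 (Q = -2*(-1) = 2)
P(N, V) = 1 (P(N, V) = 0/6 + 2/2 = 0*(⅙) + 2*(½) = 0 + 1 = 1)
(P(M(-5, -1) - 1*7, -10) - 109)² = (1 - 109)² = (-108)² = 11664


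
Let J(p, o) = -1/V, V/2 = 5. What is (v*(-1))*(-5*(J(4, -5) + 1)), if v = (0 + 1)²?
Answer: 9/2 ≈ 4.5000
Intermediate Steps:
V = 10 (V = 2*5 = 10)
J(p, o) = -⅒ (J(p, o) = -1/10 = -1*⅒ = -⅒)
v = 1 (v = 1² = 1)
(v*(-1))*(-5*(J(4, -5) + 1)) = (1*(-1))*(-5*(-⅒ + 1)) = -(-5)*9/10 = -1*(-9/2) = 9/2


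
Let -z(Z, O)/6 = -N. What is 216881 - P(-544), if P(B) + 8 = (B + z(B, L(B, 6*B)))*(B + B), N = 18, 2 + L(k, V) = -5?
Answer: -257479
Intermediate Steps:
L(k, V) = -7 (L(k, V) = -2 - 5 = -7)
z(Z, O) = 108 (z(Z, O) = -(-6)*18 = -6*(-18) = 108)
P(B) = -8 + 2*B*(108 + B) (P(B) = -8 + (B + 108)*(B + B) = -8 + (108 + B)*(2*B) = -8 + 2*B*(108 + B))
216881 - P(-544) = 216881 - (-8 + 2*(-544)² + 216*(-544)) = 216881 - (-8 + 2*295936 - 117504) = 216881 - (-8 + 591872 - 117504) = 216881 - 1*474360 = 216881 - 474360 = -257479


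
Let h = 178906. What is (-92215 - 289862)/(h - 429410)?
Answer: 382077/250504 ≈ 1.5252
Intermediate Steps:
(-92215 - 289862)/(h - 429410) = (-92215 - 289862)/(178906 - 429410) = -382077/(-250504) = -382077*(-1/250504) = 382077/250504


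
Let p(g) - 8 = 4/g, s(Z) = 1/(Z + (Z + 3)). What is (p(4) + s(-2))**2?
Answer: 64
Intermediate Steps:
s(Z) = 1/(3 + 2*Z) (s(Z) = 1/(Z + (3 + Z)) = 1/(3 + 2*Z))
p(g) = 8 + 4/g
(p(4) + s(-2))**2 = ((8 + 4/4) + 1/(3 + 2*(-2)))**2 = ((8 + 4*(1/4)) + 1/(3 - 4))**2 = ((8 + 1) + 1/(-1))**2 = (9 - 1)**2 = 8**2 = 64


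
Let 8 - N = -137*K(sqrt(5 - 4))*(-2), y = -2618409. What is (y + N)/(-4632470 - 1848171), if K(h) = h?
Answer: 2618675/6480641 ≈ 0.40408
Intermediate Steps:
N = -266 (N = 8 - (-137*sqrt(5 - 4))*(-2) = 8 - (-137*sqrt(1))*(-2) = 8 - (-137*1)*(-2) = 8 - (-137)*(-2) = 8 - 1*274 = 8 - 274 = -266)
(y + N)/(-4632470 - 1848171) = (-2618409 - 266)/(-4632470 - 1848171) = -2618675/(-6480641) = -2618675*(-1/6480641) = 2618675/6480641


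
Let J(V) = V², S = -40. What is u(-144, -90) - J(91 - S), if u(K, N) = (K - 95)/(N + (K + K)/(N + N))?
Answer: -7583967/442 ≈ -17158.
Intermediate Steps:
u(K, N) = (-95 + K)/(N + K/N) (u(K, N) = (-95 + K)/(N + (2*K)/((2*N))) = (-95 + K)/(N + (2*K)*(1/(2*N))) = (-95 + K)/(N + K/N))
u(-144, -90) - J(91 - S) = -90*(-95 - 144)/(-144 + (-90)²) - (91 - 1*(-40))² = -90*(-239)/(-144 + 8100) - (91 + 40)² = -90*(-239)/7956 - 1*131² = -90*1/7956*(-239) - 1*17161 = 1195/442 - 17161 = -7583967/442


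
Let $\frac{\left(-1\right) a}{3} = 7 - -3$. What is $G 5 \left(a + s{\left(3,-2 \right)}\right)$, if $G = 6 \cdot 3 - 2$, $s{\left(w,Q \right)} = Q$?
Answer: $-2560$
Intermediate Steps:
$a = -30$ ($a = - 3 \left(7 - -3\right) = - 3 \left(7 + 3\right) = \left(-3\right) 10 = -30$)
$G = 16$ ($G = 18 - 2 = 16$)
$G 5 \left(a + s{\left(3,-2 \right)}\right) = 16 \cdot 5 \left(-30 - 2\right) = 16 \cdot 5 \left(-32\right) = 16 \left(-160\right) = -2560$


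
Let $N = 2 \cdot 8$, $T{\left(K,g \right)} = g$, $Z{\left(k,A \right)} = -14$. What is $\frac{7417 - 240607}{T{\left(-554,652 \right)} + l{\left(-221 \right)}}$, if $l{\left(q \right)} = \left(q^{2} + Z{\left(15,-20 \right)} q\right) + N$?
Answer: $- \frac{233190}{52603} \approx -4.433$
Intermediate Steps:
$N = 16$
$l{\left(q \right)} = 16 + q^{2} - 14 q$ ($l{\left(q \right)} = \left(q^{2} - 14 q\right) + 16 = 16 + q^{2} - 14 q$)
$\frac{7417 - 240607}{T{\left(-554,652 \right)} + l{\left(-221 \right)}} = \frac{7417 - 240607}{652 + \left(16 + \left(-221\right)^{2} - -3094\right)} = - \frac{233190}{652 + \left(16 + 48841 + 3094\right)} = - \frac{233190}{652 + 51951} = - \frac{233190}{52603}$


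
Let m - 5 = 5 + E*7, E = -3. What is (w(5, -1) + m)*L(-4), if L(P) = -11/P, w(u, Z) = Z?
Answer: -33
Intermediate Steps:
m = -11 (m = 5 + (5 - 3*7) = 5 + (5 - 21) = 5 - 16 = -11)
(w(5, -1) + m)*L(-4) = (-1 - 11)*(-11/(-4)) = -(-132)*(-1)/4 = -12*11/4 = -33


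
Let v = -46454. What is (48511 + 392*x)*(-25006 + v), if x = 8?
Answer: -3690694620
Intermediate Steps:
(48511 + 392*x)*(-25006 + v) = (48511 + 392*8)*(-25006 - 46454) = (48511 + 3136)*(-71460) = 51647*(-71460) = -3690694620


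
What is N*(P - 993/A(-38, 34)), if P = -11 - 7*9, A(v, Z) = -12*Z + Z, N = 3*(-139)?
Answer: 11126811/374 ≈ 29751.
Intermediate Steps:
N = -417
A(v, Z) = -11*Z
P = -74 (P = -11 - 63 = -74)
N*(P - 993/A(-38, 34)) = -417*(-74 - 993/((-11*34))) = -417*(-74 - 993/(-374)) = -417*(-74 - 993*(-1/374)) = -417*(-74 + 993/374) = -417*(-26683/374) = 11126811/374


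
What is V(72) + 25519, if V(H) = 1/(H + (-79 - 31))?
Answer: 969721/38 ≈ 25519.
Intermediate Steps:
V(H) = 1/(-110 + H) (V(H) = 1/(H - 110) = 1/(-110 + H))
V(72) + 25519 = 1/(-110 + 72) + 25519 = 1/(-38) + 25519 = -1/38 + 25519 = 969721/38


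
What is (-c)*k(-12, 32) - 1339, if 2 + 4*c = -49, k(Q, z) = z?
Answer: -931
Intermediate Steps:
c = -51/4 (c = -1/2 + (1/4)*(-49) = -1/2 - 49/4 = -51/4 ≈ -12.750)
(-c)*k(-12, 32) - 1339 = -1*(-51/4)*32 - 1339 = (51/4)*32 - 1339 = 408 - 1339 = -931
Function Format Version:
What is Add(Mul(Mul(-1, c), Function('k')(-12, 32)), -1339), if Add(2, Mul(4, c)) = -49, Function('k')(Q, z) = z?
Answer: -931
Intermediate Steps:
c = Rational(-51, 4) (c = Add(Rational(-1, 2), Mul(Rational(1, 4), -49)) = Add(Rational(-1, 2), Rational(-49, 4)) = Rational(-51, 4) ≈ -12.750)
Add(Mul(Mul(-1, c), Function('k')(-12, 32)), -1339) = Add(Mul(Mul(-1, Rational(-51, 4)), 32), -1339) = Add(Mul(Rational(51, 4), 32), -1339) = Add(408, -1339) = -931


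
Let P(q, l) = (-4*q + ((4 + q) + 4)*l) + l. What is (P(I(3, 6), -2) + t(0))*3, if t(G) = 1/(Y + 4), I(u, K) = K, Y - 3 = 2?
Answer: -485/3 ≈ -161.67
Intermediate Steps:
Y = 5 (Y = 3 + 2 = 5)
t(G) = ⅑ (t(G) = 1/(5 + 4) = 1/9 = ⅑)
P(q, l) = l - 4*q + l*(8 + q) (P(q, l) = (-4*q + (8 + q)*l) + l = (-4*q + l*(8 + q)) + l = l - 4*q + l*(8 + q))
(P(I(3, 6), -2) + t(0))*3 = ((-4*6 + 9*(-2) - 2*6) + ⅑)*3 = ((-24 - 18 - 12) + ⅑)*3 = (-54 + ⅑)*3 = -485/9*3 = -485/3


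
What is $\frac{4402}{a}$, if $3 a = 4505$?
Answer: $\frac{13206}{4505} \approx 2.9314$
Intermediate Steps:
$a = \frac{4505}{3}$ ($a = \frac{1}{3} \cdot 4505 = \frac{4505}{3} \approx 1501.7$)
$\frac{4402}{a} = \frac{4402}{\frac{4505}{3}} = 4402 \cdot \frac{3}{4505} = \frac{13206}{4505}$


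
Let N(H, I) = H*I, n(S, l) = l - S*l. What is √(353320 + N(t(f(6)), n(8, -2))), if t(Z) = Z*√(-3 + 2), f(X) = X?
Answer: 2*√(88330 + 21*I) ≈ 594.41 + 0.070659*I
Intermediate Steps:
n(S, l) = l - S*l
t(Z) = I*Z (t(Z) = Z*√(-1) = Z*I = I*Z)
√(353320 + N(t(f(6)), n(8, -2))) = √(353320 + (I*6)*(-2*(1 - 1*8))) = √(353320 + (6*I)*(-2*(1 - 8))) = √(353320 + (6*I)*(-2*(-7))) = √(353320 + (6*I)*14) = √(353320 + 84*I)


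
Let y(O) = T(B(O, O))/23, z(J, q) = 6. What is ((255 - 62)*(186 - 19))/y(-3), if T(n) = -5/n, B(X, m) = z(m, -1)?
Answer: -4447878/5 ≈ -8.8958e+5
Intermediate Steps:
B(X, m) = 6
y(O) = -5/138 (y(O) = -5/6/23 = -5*⅙*(1/23) = -⅚*1/23 = -5/138)
((255 - 62)*(186 - 19))/y(-3) = ((255 - 62)*(186 - 19))/(-5/138) = (193*167)*(-138/5) = 32231*(-138/5) = -4447878/5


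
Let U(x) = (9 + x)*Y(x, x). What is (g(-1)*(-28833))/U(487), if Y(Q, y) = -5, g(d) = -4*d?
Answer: 28833/620 ≈ 46.505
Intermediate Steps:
U(x) = -45 - 5*x (U(x) = (9 + x)*(-5) = -45 - 5*x)
(g(-1)*(-28833))/U(487) = (-4*(-1)*(-28833))/(-45 - 5*487) = (4*(-28833))/(-45 - 2435) = -115332/(-2480) = -115332*(-1/2480) = 28833/620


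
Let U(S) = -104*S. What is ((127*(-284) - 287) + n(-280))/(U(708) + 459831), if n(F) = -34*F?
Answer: -8945/128733 ≈ -0.069485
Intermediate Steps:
((127*(-284) - 287) + n(-280))/(U(708) + 459831) = ((127*(-284) - 287) - 34*(-280))/(-104*708 + 459831) = ((-36068 - 287) + 9520)/(-73632 + 459831) = (-36355 + 9520)/386199 = -26835*1/386199 = -8945/128733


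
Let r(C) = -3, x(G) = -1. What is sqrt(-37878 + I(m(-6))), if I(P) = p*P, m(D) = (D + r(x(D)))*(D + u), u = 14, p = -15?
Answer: I*sqrt(36798) ≈ 191.83*I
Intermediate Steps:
m(D) = (-3 + D)*(14 + D) (m(D) = (D - 3)*(D + 14) = (-3 + D)*(14 + D))
I(P) = -15*P
sqrt(-37878 + I(m(-6))) = sqrt(-37878 - 15*(-42 + (-6)**2 + 11*(-6))) = sqrt(-37878 - 15*(-42 + 36 - 66)) = sqrt(-37878 - 15*(-72)) = sqrt(-37878 + 1080) = sqrt(-36798) = I*sqrt(36798)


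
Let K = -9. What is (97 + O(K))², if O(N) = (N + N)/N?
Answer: 9801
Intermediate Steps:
O(N) = 2 (O(N) = (2*N)/N = 2)
(97 + O(K))² = (97 + 2)² = 99² = 9801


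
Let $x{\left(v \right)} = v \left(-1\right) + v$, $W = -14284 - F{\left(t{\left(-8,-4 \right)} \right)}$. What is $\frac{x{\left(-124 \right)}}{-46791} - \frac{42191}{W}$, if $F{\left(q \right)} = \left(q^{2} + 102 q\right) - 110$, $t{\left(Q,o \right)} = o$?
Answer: $\frac{42191}{13782} \approx 3.0613$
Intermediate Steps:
$F{\left(q \right)} = -110 + q^{2} + 102 q$
$W = -13782$ ($W = -14284 - \left(-110 + \left(-4\right)^{2} + 102 \left(-4\right)\right) = -14284 - \left(-110 + 16 - 408\right) = -14284 - -502 = -14284 + 502 = -13782$)
$x{\left(v \right)} = 0$ ($x{\left(v \right)} = - v + v = 0$)
$\frac{x{\left(-124 \right)}}{-46791} - \frac{42191}{W} = \frac{0}{-46791} - \frac{42191}{-13782} = 0 \left(- \frac{1}{46791}\right) - - \frac{42191}{13782} = 0 + \frac{42191}{13782} = \frac{42191}{13782}$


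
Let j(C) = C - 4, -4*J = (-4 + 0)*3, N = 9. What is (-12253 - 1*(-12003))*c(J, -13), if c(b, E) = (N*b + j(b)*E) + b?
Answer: -10750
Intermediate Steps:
J = 3 (J = -(-4 + 0)*3/4 = -(-1)*3 = -¼*(-12) = 3)
j(C) = -4 + C
c(b, E) = 10*b + E*(-4 + b) (c(b, E) = (9*b + (-4 + b)*E) + b = (9*b + E*(-4 + b)) + b = 10*b + E*(-4 + b))
(-12253 - 1*(-12003))*c(J, -13) = (-12253 - 1*(-12003))*(10*3 - 13*(-4 + 3)) = (-12253 + 12003)*(30 - 13*(-1)) = -250*(30 + 13) = -250*43 = -10750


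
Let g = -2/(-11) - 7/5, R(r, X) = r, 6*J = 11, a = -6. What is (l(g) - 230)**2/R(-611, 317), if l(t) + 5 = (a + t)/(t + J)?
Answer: -2508707569/25178699 ≈ -99.636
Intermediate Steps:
J = 11/6 (J = (1/6)*11 = 11/6 ≈ 1.8333)
g = -67/55 (g = -2*(-1/11) - 7*1/5 = 2/11 - 7/5 = -67/55 ≈ -1.2182)
l(t) = -5 + (-6 + t)/(11/6 + t) (l(t) = -5 + (-6 + t)/(t + 11/6) = -5 + (-6 + t)/(11/6 + t))
(l(g) - 230)**2/R(-611, 317) = ((-91 - 24*(-67/55))/(11 + 6*(-67/55)) - 230)**2/(-611) = ((-91 + 1608/55)/(11 - 402/55) - 230)**2*(-1/611) = (-3397/55/(203/55) - 230)**2*(-1/611) = ((55/203)*(-3397/55) - 230)**2*(-1/611) = (-3397/203 - 230)**2*(-1/611) = (-50087/203)**2*(-1/611) = (2508707569/41209)*(-1/611) = -2508707569/25178699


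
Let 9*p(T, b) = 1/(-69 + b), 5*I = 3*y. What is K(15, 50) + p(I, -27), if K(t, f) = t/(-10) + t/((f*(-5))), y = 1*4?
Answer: -33721/21600 ≈ -1.5612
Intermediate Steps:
y = 4
K(t, f) = -t/10 - t/(5*f) (K(t, f) = t*(-⅒) + t/((-5*f)) = -t/10 + t*(-1/(5*f)) = -t/10 - t/(5*f))
I = 12/5 (I = (3*4)/5 = (⅕)*12 = 12/5 ≈ 2.4000)
p(T, b) = 1/(9*(-69 + b))
K(15, 50) + p(I, -27) = -⅒*15*(2 + 50)/50 + 1/(9*(-69 - 27)) = -⅒*15*1/50*52 + (⅑)/(-96) = -39/25 + (⅑)*(-1/96) = -39/25 - 1/864 = -33721/21600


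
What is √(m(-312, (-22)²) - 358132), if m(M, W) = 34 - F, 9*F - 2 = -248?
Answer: 2*I*√805659/3 ≈ 598.39*I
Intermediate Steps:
F = -82/3 (F = 2/9 + (⅑)*(-248) = 2/9 - 248/9 = -82/3 ≈ -27.333)
m(M, W) = 184/3 (m(M, W) = 34 - 1*(-82/3) = 34 + 82/3 = 184/3)
√(m(-312, (-22)²) - 358132) = √(184/3 - 358132) = √(-1074212/3) = 2*I*√805659/3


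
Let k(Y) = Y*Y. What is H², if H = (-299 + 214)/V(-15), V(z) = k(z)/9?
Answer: 289/25 ≈ 11.560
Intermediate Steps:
k(Y) = Y²
V(z) = z²/9
H = -17/5 (H = (-299 + 214)/(((⅑)*(-15)²)) = -85/((⅑)*225) = -85/25 = -85*1/25 = -17/5 ≈ -3.4000)
H² = (-17/5)² = 289/25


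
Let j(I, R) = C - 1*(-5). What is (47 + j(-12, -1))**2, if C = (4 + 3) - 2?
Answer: 3249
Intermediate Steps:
C = 5 (C = 7 - 2 = 5)
j(I, R) = 10 (j(I, R) = 5 - 1*(-5) = 5 + 5 = 10)
(47 + j(-12, -1))**2 = (47 + 10)**2 = 57**2 = 3249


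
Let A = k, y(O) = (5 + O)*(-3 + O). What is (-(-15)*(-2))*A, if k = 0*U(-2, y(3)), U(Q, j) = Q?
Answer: 0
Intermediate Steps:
y(O) = (-3 + O)*(5 + O)
k = 0 (k = 0*(-2) = 0)
A = 0
(-(-15)*(-2))*A = -(-15)*(-2)*0 = -5*6*0 = -30*0 = 0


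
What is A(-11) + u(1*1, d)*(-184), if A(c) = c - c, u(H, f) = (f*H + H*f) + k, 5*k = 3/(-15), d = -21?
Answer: 193384/25 ≈ 7735.4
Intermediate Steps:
k = -1/25 (k = (3/(-15))/5 = (3*(-1/15))/5 = (⅕)*(-⅕) = -1/25 ≈ -0.040000)
u(H, f) = -1/25 + 2*H*f (u(H, f) = (f*H + H*f) - 1/25 = (H*f + H*f) - 1/25 = 2*H*f - 1/25 = -1/25 + 2*H*f)
A(c) = 0
A(-11) + u(1*1, d)*(-184) = 0 + (-1/25 + 2*(1*1)*(-21))*(-184) = 0 + (-1/25 + 2*1*(-21))*(-184) = 0 + (-1/25 - 42)*(-184) = 0 - 1051/25*(-184) = 0 + 193384/25 = 193384/25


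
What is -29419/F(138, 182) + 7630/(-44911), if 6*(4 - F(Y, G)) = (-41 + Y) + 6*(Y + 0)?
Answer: 7920545624/40464811 ≈ 195.74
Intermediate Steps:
F(Y, G) = 65/6 - 7*Y/6 (F(Y, G) = 4 - ((-41 + Y) + 6*(Y + 0))/6 = 4 - ((-41 + Y) + 6*Y)/6 = 4 - (-41 + 7*Y)/6 = 4 + (41/6 - 7*Y/6) = 65/6 - 7*Y/6)
-29419/F(138, 182) + 7630/(-44911) = -29419/(65/6 - 7/6*138) + 7630/(-44911) = -29419/(65/6 - 161) + 7630*(-1/44911) = -29419/(-901/6) - 7630/44911 = -29419*(-6/901) - 7630/44911 = 176514/901 - 7630/44911 = 7920545624/40464811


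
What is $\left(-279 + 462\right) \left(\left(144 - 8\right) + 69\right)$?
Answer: $37515$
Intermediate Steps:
$\left(-279 + 462\right) \left(\left(144 - 8\right) + 69\right) = 183 \left(136 + 69\right) = 183 \cdot 205 = 37515$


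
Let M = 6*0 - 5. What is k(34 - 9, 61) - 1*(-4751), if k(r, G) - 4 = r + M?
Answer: 4775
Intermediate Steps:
M = -5 (M = 0 - 5 = -5)
k(r, G) = -1 + r (k(r, G) = 4 + (r - 5) = 4 + (-5 + r) = -1 + r)
k(34 - 9, 61) - 1*(-4751) = (-1 + (34 - 9)) - 1*(-4751) = (-1 + 25) + 4751 = 24 + 4751 = 4775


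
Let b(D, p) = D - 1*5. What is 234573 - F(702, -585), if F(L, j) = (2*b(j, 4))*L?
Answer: 1062933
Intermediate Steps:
b(D, p) = -5 + D (b(D, p) = D - 5 = -5 + D)
F(L, j) = L*(-10 + 2*j) (F(L, j) = (2*(-5 + j))*L = (-10 + 2*j)*L = L*(-10 + 2*j))
234573 - F(702, -585) = 234573 - 2*702*(-5 - 585) = 234573 - 2*702*(-590) = 234573 - 1*(-828360) = 234573 + 828360 = 1062933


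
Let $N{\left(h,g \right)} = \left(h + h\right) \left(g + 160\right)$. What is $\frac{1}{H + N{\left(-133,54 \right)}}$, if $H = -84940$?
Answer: $- \frac{1}{141864} \approx -7.049 \cdot 10^{-6}$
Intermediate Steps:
$N{\left(h,g \right)} = 2 h \left(160 + g\right)$
$\frac{1}{H + N{\left(-133,54 \right)}} = \frac{1}{-84940 + 2 \left(-133\right) \left(160 + 54\right)} = \frac{1}{-84940 + 2 \left(-133\right) 214} = \frac{1}{-84940 - 56924} = \frac{1}{-141864} = - \frac{1}{141864}$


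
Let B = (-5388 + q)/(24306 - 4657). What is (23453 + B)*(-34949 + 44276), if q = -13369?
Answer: 4297967781480/19649 ≈ 2.1874e+8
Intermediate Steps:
B = -18757/19649 (B = (-5388 - 13369)/(24306 - 4657) = -18757/19649 ≈ -0.95460)
(23453 + B)*(-34949 + 44276) = (23453 - 18757/19649)*(-34949 + 44276) = (460809240/19649)*9327 = 4297967781480/19649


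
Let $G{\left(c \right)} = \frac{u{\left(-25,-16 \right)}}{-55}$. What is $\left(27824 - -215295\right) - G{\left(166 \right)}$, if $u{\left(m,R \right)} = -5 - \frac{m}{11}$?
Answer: $\frac{29417393}{121} \approx 2.4312 \cdot 10^{5}$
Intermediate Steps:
$u{\left(m,R \right)} = -5 - \frac{m}{11}$ ($u{\left(m,R \right)} = -5 - m \frac{1}{11} = -5 - \frac{m}{11}$)
$G{\left(c \right)} = \frac{6}{121}$ ($G{\left(c \right)} = \frac{-5 - - \frac{25}{11}}{-55} = \left(-5 + \frac{25}{11}\right) \left(- \frac{1}{55}\right) = \left(- \frac{30}{11}\right) \left(- \frac{1}{55}\right) = \frac{6}{121}$)
$\left(27824 - -215295\right) - G{\left(166 \right)} = \left(27824 - -215295\right) - \frac{6}{121} = \left(27824 + 215295\right) - \frac{6}{121} = 243119 - \frac{6}{121} = \frac{29417393}{121}$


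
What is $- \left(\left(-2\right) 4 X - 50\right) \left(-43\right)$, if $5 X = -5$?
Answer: $-1806$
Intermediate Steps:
$X = -1$ ($X = \frac{1}{5} \left(-5\right) = -1$)
$- \left(\left(-2\right) 4 X - 50\right) \left(-43\right) = - \left(\left(-2\right) 4 \left(-1\right) - 50\right) \left(-43\right) = - \left(\left(-8\right) \left(-1\right) - 50\right) \left(-43\right) = - \left(8 - 50\right) \left(-43\right) = - \left(-42\right) \left(-43\right) = \left(-1\right) 1806 = -1806$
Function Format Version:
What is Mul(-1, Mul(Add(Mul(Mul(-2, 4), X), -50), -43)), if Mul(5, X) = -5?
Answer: -1806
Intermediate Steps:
X = -1 (X = Mul(Rational(1, 5), -5) = -1)
Mul(-1, Mul(Add(Mul(Mul(-2, 4), X), -50), -43)) = Mul(-1, Mul(Add(Mul(Mul(-2, 4), -1), -50), -43)) = Mul(-1, Mul(Add(Mul(-8, -1), -50), -43)) = Mul(-1, Mul(Add(8, -50), -43)) = Mul(-1, Mul(-42, -43)) = Mul(-1, 1806) = -1806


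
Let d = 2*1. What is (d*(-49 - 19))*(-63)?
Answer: 8568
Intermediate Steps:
d = 2
(d*(-49 - 19))*(-63) = (2*(-49 - 19))*(-63) = (2*(-68))*(-63) = -136*(-63) = 8568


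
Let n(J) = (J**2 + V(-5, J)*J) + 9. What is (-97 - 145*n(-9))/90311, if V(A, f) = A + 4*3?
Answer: -4012/90311 ≈ -0.044424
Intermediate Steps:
V(A, f) = 12 + A (V(A, f) = A + 12 = 12 + A)
n(J) = 9 + J**2 + 7*J (n(J) = (J**2 + (12 - 5)*J) + 9 = (J**2 + 7*J) + 9 = 9 + J**2 + 7*J)
(-97 - 145*n(-9))/90311 = (-97 - 145*(9 + (-9)**2 + 7*(-9)))/90311 = (-97 - 145*(9 + 81 - 63))*(1/90311) = (-97 - 145*27)*(1/90311) = (-97 - 3915)*(1/90311) = -4012*1/90311 = -4012/90311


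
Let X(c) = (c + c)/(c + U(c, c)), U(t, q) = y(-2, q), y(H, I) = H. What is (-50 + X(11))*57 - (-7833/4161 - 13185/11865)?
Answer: -8911902022/3291351 ≈ -2707.7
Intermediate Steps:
U(t, q) = -2
X(c) = 2*c/(-2 + c) (X(c) = (c + c)/(c - 2) = (2*c)/(-2 + c) = 2*c/(-2 + c))
(-50 + X(11))*57 - (-7833/4161 - 13185/11865) = (-50 + 2*11/(-2 + 11))*57 - (-7833/4161 - 13185/11865) = (-50 + 2*11/9)*57 - (-7833*1/4161 - 13185*1/11865) = (-50 + 2*11*(⅑))*57 - (-2611/1387 - 879/791) = (-50 + 22/9)*57 - 1*(-3284474/1097117) = -428/9*57 + 3284474/1097117 = -8132/3 + 3284474/1097117 = -8911902022/3291351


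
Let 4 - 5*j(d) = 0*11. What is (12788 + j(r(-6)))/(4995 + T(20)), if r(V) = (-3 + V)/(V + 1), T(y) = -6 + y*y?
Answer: 63944/26945 ≈ 2.3731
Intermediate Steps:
T(y) = -6 + y²
r(V) = (-3 + V)/(1 + V)
j(d) = ⅘ (j(d) = ⅘ - 0*11 = ⅘ - ⅕*0 = ⅘ + 0 = ⅘)
(12788 + j(r(-6)))/(4995 + T(20)) = (12788 + ⅘)/(4995 + (-6 + 20²)) = 63944/(5*(4995 + (-6 + 400))) = 63944/(5*(4995 + 394)) = (63944/5)/5389 = (63944/5)*(1/5389) = 63944/26945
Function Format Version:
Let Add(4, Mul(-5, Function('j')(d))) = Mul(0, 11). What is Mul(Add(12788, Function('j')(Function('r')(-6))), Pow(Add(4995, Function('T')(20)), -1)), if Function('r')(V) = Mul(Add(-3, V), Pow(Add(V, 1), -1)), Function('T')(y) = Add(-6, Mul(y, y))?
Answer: Rational(63944, 26945) ≈ 2.3731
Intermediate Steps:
Function('T')(y) = Add(-6, Pow(y, 2))
Function('r')(V) = Mul(Pow(Add(1, V), -1), Add(-3, V)) (Function('r')(V) = Mul(Add(-3, V), Pow(Add(1, V), -1)) = Mul(Pow(Add(1, V), -1), Add(-3, V)))
Function('j')(d) = Rational(4, 5) (Function('j')(d) = Add(Rational(4, 5), Mul(Rational(-1, 5), Mul(0, 11))) = Add(Rational(4, 5), Mul(Rational(-1, 5), 0)) = Add(Rational(4, 5), 0) = Rational(4, 5))
Mul(Add(12788, Function('j')(Function('r')(-6))), Pow(Add(4995, Function('T')(20)), -1)) = Mul(Add(12788, Rational(4, 5)), Pow(Add(4995, Add(-6, Pow(20, 2))), -1)) = Mul(Rational(63944, 5), Pow(Add(4995, Add(-6, 400)), -1)) = Mul(Rational(63944, 5), Pow(Add(4995, 394), -1)) = Mul(Rational(63944, 5), Pow(5389, -1)) = Mul(Rational(63944, 5), Rational(1, 5389)) = Rational(63944, 26945)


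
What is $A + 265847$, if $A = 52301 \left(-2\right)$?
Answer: $161245$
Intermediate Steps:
$A = -104602$
$A + 265847 = -104602 + 265847 = 161245$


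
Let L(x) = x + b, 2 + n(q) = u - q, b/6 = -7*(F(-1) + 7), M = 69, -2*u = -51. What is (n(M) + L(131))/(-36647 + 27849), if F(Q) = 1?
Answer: 501/17596 ≈ 0.028472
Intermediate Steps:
u = 51/2 (u = -1/2*(-51) = 51/2 ≈ 25.500)
b = -336 (b = 6*(-7*(1 + 7)) = 6*(-7*8) = 6*(-56) = -336)
n(q) = 47/2 - q (n(q) = -2 + (51/2 - q) = 47/2 - q)
L(x) = -336 + x (L(x) = x - 336 = -336 + x)
(n(M) + L(131))/(-36647 + 27849) = ((47/2 - 1*69) + (-336 + 131))/(-36647 + 27849) = ((47/2 - 69) - 205)/(-8798) = (-91/2 - 205)*(-1/8798) = -501/2*(-1/8798) = 501/17596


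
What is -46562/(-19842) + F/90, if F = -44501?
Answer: -146466377/297630 ≈ -492.11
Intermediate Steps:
-46562/(-19842) + F/90 = -46562/(-19842) - 44501/90 = -46562*(-1/19842) - 44501*1/90 = 23281/9921 - 44501/90 = -146466377/297630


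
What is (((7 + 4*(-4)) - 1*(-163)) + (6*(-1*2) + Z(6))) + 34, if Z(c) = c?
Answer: 182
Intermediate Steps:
(((7 + 4*(-4)) - 1*(-163)) + (6*(-1*2) + Z(6))) + 34 = (((7 + 4*(-4)) - 1*(-163)) + (6*(-1*2) + 6)) + 34 = (((7 - 16) + 163) + (6*(-2) + 6)) + 34 = ((-9 + 163) + (-12 + 6)) + 34 = (154 - 6) + 34 = 148 + 34 = 182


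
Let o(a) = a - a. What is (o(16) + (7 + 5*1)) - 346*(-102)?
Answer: 35304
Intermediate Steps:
o(a) = 0
(o(16) + (7 + 5*1)) - 346*(-102) = (0 + (7 + 5*1)) - 346*(-102) = (0 + (7 + 5)) + 35292 = (0 + 12) + 35292 = 12 + 35292 = 35304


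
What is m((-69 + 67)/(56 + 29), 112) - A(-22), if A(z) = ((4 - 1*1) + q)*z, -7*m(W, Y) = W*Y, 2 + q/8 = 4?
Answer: 35562/85 ≈ 418.38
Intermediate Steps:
q = 16 (q = -16 + 8*4 = -16 + 32 = 16)
m(W, Y) = -W*Y/7
A(z) = 19*z (A(z) = ((4 - 1*1) + 16)*z = ((4 - 1) + 16)*z = (3 + 16)*z = 19*z)
m((-69 + 67)/(56 + 29), 112) - A(-22) = -⅐*(-69 + 67)/(56 + 29)*112 - 19*(-22) = -⅐*(-2/85)*112 - 1*(-418) = -⅐*(-2*1/85)*112 + 418 = -⅐*(-2/85)*112 + 418 = 32/85 + 418 = 35562/85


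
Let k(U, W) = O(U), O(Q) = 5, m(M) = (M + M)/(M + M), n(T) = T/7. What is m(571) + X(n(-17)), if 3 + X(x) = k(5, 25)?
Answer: 3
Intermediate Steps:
n(T) = T/7 (n(T) = T*(⅐) = T/7)
m(M) = 1 (m(M) = (2*M)/((2*M)) = (2*M)*(1/(2*M)) = 1)
k(U, W) = 5
X(x) = 2 (X(x) = -3 + 5 = 2)
m(571) + X(n(-17)) = 1 + 2 = 3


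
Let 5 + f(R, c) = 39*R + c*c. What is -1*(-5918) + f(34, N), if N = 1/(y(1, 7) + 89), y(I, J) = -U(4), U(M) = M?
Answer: 52301776/7225 ≈ 7239.0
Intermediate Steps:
y(I, J) = -4 (y(I, J) = -1*4 = -4)
N = 1/85 (N = 1/(-4 + 89) = 1/85 ≈ 0.011765)
f(R, c) = -5 + c**2 + 39*R (f(R, c) = -5 + (39*R + c*c) = -5 + (39*R + c**2) = -5 + (c**2 + 39*R) = -5 + c**2 + 39*R)
-1*(-5918) + f(34, N) = -1*(-5918) + (-5 + (1/85)**2 + 39*34) = 5918 + (-5 + 1/7225 + 1326) = 5918 + 9544226/7225 = 52301776/7225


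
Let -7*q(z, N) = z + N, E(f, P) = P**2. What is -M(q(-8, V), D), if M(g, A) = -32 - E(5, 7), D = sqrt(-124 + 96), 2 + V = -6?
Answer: 81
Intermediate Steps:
V = -8 (V = -2 - 6 = -8)
q(z, N) = -N/7 - z/7 (q(z, N) = -(z + N)/7 = -(N + z)/7 = -N/7 - z/7)
D = 2*I*sqrt(7) (D = sqrt(-28) = 2*I*sqrt(7) ≈ 5.2915*I)
M(g, A) = -81 (M(g, A) = -32 - 1*7**2 = -32 - 1*49 = -32 - 49 = -81)
-M(q(-8, V), D) = -1*(-81) = 81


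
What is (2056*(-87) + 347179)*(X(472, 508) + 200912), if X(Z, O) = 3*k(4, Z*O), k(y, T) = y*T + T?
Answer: 639154584464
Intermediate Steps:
k(y, T) = T + T*y (k(y, T) = T*y + T = T + T*y)
X(Z, O) = 15*O*Z (X(Z, O) = 3*((Z*O)*(1 + 4)) = 3*((O*Z)*5) = 3*(5*O*Z) = 15*O*Z)
(2056*(-87) + 347179)*(X(472, 508) + 200912) = (2056*(-87) + 347179)*(15*508*472 + 200912) = (-178872 + 347179)*(3596640 + 200912) = 168307*3797552 = 639154584464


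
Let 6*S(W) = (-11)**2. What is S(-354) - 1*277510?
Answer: -1664939/6 ≈ -2.7749e+5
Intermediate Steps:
S(W) = 121/6 (S(W) = (1/6)*(-11)**2 = (1/6)*121 = 121/6)
S(-354) - 1*277510 = 121/6 - 1*277510 = 121/6 - 277510 = -1664939/6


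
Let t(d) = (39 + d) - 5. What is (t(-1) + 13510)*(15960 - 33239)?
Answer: -234009497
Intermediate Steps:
t(d) = 34 + d
(t(-1) + 13510)*(15960 - 33239) = ((34 - 1) + 13510)*(15960 - 33239) = (33 + 13510)*(-17279) = 13543*(-17279) = -234009497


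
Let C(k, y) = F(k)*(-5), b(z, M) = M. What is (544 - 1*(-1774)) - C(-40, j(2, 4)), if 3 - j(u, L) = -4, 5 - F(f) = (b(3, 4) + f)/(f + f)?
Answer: 9363/4 ≈ 2340.8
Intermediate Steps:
F(f) = 5 - (4 + f)/(2*f) (F(f) = 5 - (4 + f)/(f + f) = 5 - (4 + f)/(2*f))
j(u, L) = 7 (j(u, L) = 3 - 1*(-4) = 3 + 4 = 7)
C(k, y) = -45/2 + 10/k (C(k, y) = (9/2 - 2/k)*(-5) = -45/2 + 10/k)
(544 - 1*(-1774)) - C(-40, j(2, 4)) = (544 - 1*(-1774)) - (-45/2 + 10/(-40)) = (544 + 1774) - (-45/2 + 10*(-1/40)) = 2318 - (-45/2 - ¼) = 2318 - 1*(-91/4) = 2318 + 91/4 = 9363/4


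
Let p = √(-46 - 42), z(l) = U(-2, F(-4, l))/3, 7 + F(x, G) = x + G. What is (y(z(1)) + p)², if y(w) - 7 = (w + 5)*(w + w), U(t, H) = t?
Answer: -7007/81 + 44*I*√22/9 ≈ -86.506 + 22.931*I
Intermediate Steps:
F(x, G) = -7 + G + x (F(x, G) = -7 + (x + G) = -7 + (G + x) = -7 + G + x)
z(l) = -⅔ (z(l) = -2/3 = -2*⅓ = -⅔)
y(w) = 7 + 2*w*(5 + w) (y(w) = 7 + (w + 5)*(w + w) = 7 + (5 + w)*(2*w) = 7 + 2*w*(5 + w))
p = 2*I*√22 (p = √(-88) = 2*I*√22 ≈ 9.3808*I)
(y(z(1)) + p)² = ((7 + 2*(-⅔)² + 10*(-⅔)) + 2*I*√22)² = ((7 + 2*(4/9) - 20/3) + 2*I*√22)² = ((7 + 8/9 - 20/3) + 2*I*√22)² = (11/9 + 2*I*√22)²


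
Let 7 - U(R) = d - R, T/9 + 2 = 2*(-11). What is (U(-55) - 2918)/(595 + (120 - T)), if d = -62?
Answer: -2904/931 ≈ -3.1192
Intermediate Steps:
T = -216 (T = -18 + 9*(2*(-11)) = -18 + 9*(-22) = -18 - 198 = -216)
U(R) = 69 + R (U(R) = 7 - (-62 - R) = 7 + (62 + R) = 69 + R)
(U(-55) - 2918)/(595 + (120 - T)) = ((69 - 55) - 2918)/(595 + (120 - 1*(-216))) = (14 - 2918)/(595 + (120 + 216)) = -2904/(595 + 336) = -2904/931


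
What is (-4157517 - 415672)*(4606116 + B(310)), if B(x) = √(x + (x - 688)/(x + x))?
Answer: -21064639023924 - 4573189*√29732410/310 ≈ -2.1065e+13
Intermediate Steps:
B(x) = √(x + (-688 + x)/(2*x)) (B(x) = √(x + (-688 + x)/((2*x))) = √(x + (-688 + x)*(1/(2*x))) = √(x + (-688 + x)/(2*x)))
(-4157517 - 415672)*(4606116 + B(310)) = (-4157517 - 415672)*(4606116 + √(2 - 1376/310 + 4*310)/2) = -4573189*(4606116 + √(2 - 1376*1/310 + 1240)/2) = -4573189*(4606116 + √(2 - 688/155 + 1240)/2) = -4573189*(4606116 + √(191822/155)/2) = -4573189*(4606116 + (√29732410/155)/2) = -4573189*(4606116 + √29732410/310) = -21064639023924 - 4573189*√29732410/310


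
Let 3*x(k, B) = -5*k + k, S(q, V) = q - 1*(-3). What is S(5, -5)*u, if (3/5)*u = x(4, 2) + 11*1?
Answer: 680/9 ≈ 75.556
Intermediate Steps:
S(q, V) = 3 + q (S(q, V) = q + 3 = 3 + q)
x(k, B) = -4*k/3 (x(k, B) = (-5*k + k)/3 = (-4*k)/3 = -4*k/3)
u = 85/9 (u = 5*(-4/3*4 + 11*1)/3 = 5*(-16/3 + 11)/3 = (5/3)*(17/3) = 85/9 ≈ 9.4444)
S(5, -5)*u = (3 + 5)*(85/9) = 8*(85/9) = 680/9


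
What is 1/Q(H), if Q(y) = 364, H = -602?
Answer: 1/364 ≈ 0.0027473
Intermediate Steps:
1/Q(H) = 1/364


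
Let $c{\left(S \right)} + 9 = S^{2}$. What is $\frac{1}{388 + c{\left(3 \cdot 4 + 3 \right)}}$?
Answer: $\frac{1}{604} \approx 0.0016556$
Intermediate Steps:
$c{\left(S \right)} = -9 + S^{2}$
$\frac{1}{388 + c{\left(3 \cdot 4 + 3 \right)}} = \frac{1}{388 - \left(9 - \left(3 \cdot 4 + 3\right)^{2}\right)} = \frac{1}{388 - \left(9 - \left(12 + 3\right)^{2}\right)} = \frac{1}{388 - \left(9 - 15^{2}\right)} = \frac{1}{388 + \left(-9 + 225\right)} = \frac{1}{388 + 216} = \frac{1}{604}$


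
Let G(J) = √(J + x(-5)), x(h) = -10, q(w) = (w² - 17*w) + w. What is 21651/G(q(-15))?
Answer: 3093*√455/65 ≈ 1015.0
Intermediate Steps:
q(w) = w² - 16*w
G(J) = √(-10 + J) (G(J) = √(J - 10) = √(-10 + J))
21651/G(q(-15)) = 21651/(√(-10 - 15*(-16 - 15))) = 21651/(√(-10 - 15*(-31))) = 21651/(√(-10 + 465)) = 21651/(√455) = 21651*(√455/455) = 3093*√455/65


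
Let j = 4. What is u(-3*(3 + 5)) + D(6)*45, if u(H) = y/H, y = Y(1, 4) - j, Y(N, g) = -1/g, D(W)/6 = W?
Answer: 155537/96 ≈ 1620.2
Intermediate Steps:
D(W) = 6*W
y = -17/4 (y = -1/4 - 1*4 = -1*1/4 - 4 = -1/4 - 4 = -17/4 ≈ -4.2500)
u(H) = -17/(4*H)
u(-3*(3 + 5)) + D(6)*45 = -17*(-1/(3*(3 + 5)))/4 + (6*6)*45 = -17/(4*((-3*8))) + 36*45 = -17/4/(-24) + 1620 = -17/4*(-1/24) + 1620 = 17/96 + 1620 = 155537/96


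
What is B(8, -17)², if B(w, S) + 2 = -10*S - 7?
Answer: 25921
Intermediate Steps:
B(w, S) = -9 - 10*S (B(w, S) = -2 + (-10*S - 7) = -2 + (-7 - 10*S) = -9 - 10*S)
B(8, -17)² = (-9 - 10*(-17))² = (-9 + 170)² = 161² = 25921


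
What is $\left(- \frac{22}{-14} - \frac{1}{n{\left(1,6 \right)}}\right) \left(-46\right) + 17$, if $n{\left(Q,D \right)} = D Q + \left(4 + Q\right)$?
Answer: $- \frac{3935}{77} \approx -51.104$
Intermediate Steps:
$n{\left(Q,D \right)} = 4 + Q + D Q$
$\left(- \frac{22}{-14} - \frac{1}{n{\left(1,6 \right)}}\right) \left(-46\right) + 17 = \left(- \frac{22}{-14} - \frac{1}{4 + 1 + 6 \cdot 1}\right) \left(-46\right) + 17 = \left(\left(-22\right) \left(- \frac{1}{14}\right) - \frac{1}{4 + 1 + 6}\right) \left(-46\right) + 17 = \left(\frac{11}{7} - \frac{1}{11}\right) \left(-46\right) + 17 = \frac{114}{77} \left(-46\right) + 17 = - \frac{5244}{77} + 17 = - \frac{3935}{77}$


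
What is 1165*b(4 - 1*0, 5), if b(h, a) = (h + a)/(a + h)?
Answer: 1165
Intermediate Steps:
b(h, a) = 1 (b(h, a) = (a + h)/(a + h) = 1)
1165*b(4 - 1*0, 5) = 1165*1 = 1165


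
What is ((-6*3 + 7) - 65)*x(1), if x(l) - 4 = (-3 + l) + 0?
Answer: -152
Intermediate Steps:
x(l) = 1 + l (x(l) = 4 + ((-3 + l) + 0) = 4 + (-3 + l) = 1 + l)
((-6*3 + 7) - 65)*x(1) = ((-6*3 + 7) - 65)*(1 + 1) = ((-18 + 7) - 65)*2 = (-11 - 65)*2 = -76*2 = -152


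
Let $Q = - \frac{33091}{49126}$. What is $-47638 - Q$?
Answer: $- \frac{2340231297}{49126} \approx -47637.0$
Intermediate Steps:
$Q = - \frac{33091}{49126}$ ($Q = \left(-33091\right) \frac{1}{49126} = - \frac{33091}{49126} \approx -0.67359$)
$-47638 - Q = -47638 - - \frac{33091}{49126} = -47638 + \frac{33091}{49126} = - \frac{2340231297}{49126}$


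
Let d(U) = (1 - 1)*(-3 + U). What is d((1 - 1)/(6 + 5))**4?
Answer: 0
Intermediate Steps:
d(U) = 0 (d(U) = 0*(-3 + U) = 0)
d((1 - 1)/(6 + 5))**4 = 0**4 = 0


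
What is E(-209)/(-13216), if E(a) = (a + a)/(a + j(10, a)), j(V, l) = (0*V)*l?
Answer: -1/6608 ≈ -0.00015133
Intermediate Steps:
j(V, l) = 0 (j(V, l) = 0*l = 0)
E(a) = 2 (E(a) = (a + a)/(a + 0) = (2*a)/a = 2)
E(-209)/(-13216) = 2/(-13216) = 2*(-1/13216) = -1/6608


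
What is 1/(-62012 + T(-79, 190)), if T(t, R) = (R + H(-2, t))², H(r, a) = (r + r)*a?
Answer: 1/194024 ≈ 5.1540e-6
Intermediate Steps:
H(r, a) = 2*a*r (H(r, a) = (2*r)*a = 2*a*r)
T(t, R) = (R - 4*t)² (T(t, R) = (R + 2*t*(-2))² = (R - 4*t)²)
1/(-62012 + T(-79, 190)) = 1/(-62012 + (190 - 4*(-79))²) = 1/(-62012 + (190 + 316)²) = 1/(-62012 + 506²) = 1/(-62012 + 256036) = 1/194024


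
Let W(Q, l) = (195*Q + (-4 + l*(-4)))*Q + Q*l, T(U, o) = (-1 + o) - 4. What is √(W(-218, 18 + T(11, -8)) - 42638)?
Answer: 2*√2307171 ≈ 3037.9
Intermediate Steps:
T(U, o) = -5 + o
W(Q, l) = Q*l + Q*(-4 - 4*l + 195*Q) (W(Q, l) = (195*Q + (-4 - 4*l))*Q + Q*l = (-4 - 4*l + 195*Q)*Q + Q*l = Q*(-4 - 4*l + 195*Q) + Q*l = Q*l + Q*(-4 - 4*l + 195*Q))
√(W(-218, 18 + T(11, -8)) - 42638) = √(-218*(-4 - 3*(18 + (-5 - 8)) + 195*(-218)) - 42638) = √(-218*(-4 - 3*(18 - 13) - 42510) - 42638) = √(-218*(-4 - 3*5 - 42510) - 42638) = √(-218*(-4 - 15 - 42510) - 42638) = √(-218*(-42529) - 42638) = √(9271322 - 42638) = √9228684 = 2*√2307171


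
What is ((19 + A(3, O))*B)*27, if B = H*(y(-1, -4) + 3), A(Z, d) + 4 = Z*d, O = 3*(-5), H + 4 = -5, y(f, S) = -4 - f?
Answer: 0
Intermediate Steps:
H = -9 (H = -4 - 5 = -9)
O = -15
A(Z, d) = -4 + Z*d
B = 0 (B = -9*((-4 - 1*(-1)) + 3) = -9*((-4 + 1) + 3) = -9*(-3 + 3) = -9*0 = 0)
((19 + A(3, O))*B)*27 = ((19 + (-4 + 3*(-15)))*0)*27 = ((19 + (-4 - 45))*0)*27 = ((19 - 49)*0)*27 = -30*0*27 = 0*27 = 0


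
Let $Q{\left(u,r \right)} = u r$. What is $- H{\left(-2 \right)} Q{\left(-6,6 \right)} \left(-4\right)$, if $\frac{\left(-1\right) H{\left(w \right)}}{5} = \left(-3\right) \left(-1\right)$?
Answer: $2160$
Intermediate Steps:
$Q{\left(u,r \right)} = r u$
$H{\left(w \right)} = -15$ ($H{\left(w \right)} = - 5 \left(\left(-3\right) \left(-1\right)\right) = \left(-5\right) 3 = -15$)
$- H{\left(-2 \right)} Q{\left(-6,6 \right)} \left(-4\right) = - - 15 \cdot 6 \left(-6\right) \left(-4\right) = - \left(-15\right) \left(-36\right) \left(-4\right) = - 540 \left(-4\right) = \left(-1\right) \left(-2160\right) = 2160$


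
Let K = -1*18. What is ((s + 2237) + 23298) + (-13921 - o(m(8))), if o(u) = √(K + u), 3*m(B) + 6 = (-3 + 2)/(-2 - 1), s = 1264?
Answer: 12878 - I*√179/3 ≈ 12878.0 - 4.4597*I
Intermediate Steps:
K = -18
m(B) = -17/9 (m(B) = -2 + ((-3 + 2)/(-2 - 1))/3 = -2 + (-1/(-3))/3 = -2 + (-1*(-⅓))/3 = -2 + (⅓)*(⅓) = -2 + ⅑ = -17/9)
o(u) = √(-18 + u)
((s + 2237) + 23298) + (-13921 - o(m(8))) = ((1264 + 2237) + 23298) + (-13921 - √(-18 - 17/9)) = (3501 + 23298) + (-13921 - √(-179/9)) = 26799 + (-13921 - I*√179/3) = 12878 - I*√179/3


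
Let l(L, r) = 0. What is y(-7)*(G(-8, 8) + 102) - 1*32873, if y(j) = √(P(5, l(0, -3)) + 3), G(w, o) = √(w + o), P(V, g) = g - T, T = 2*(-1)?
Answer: -32873 + 102*√5 ≈ -32645.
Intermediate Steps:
T = -2
P(V, g) = 2 + g (P(V, g) = g - 1*(-2) = g + 2 = 2 + g)
G(w, o) = √(o + w)
y(j) = √5 (y(j) = √((2 + 0) + 3) = √(2 + 3) = √5)
y(-7)*(G(-8, 8) + 102) - 1*32873 = √5*(√(8 - 8) + 102) - 1*32873 = √5*(√0 + 102) - 32873 = √5*(0 + 102) - 32873 = √5*102 - 32873 = 102*√5 - 32873 = -32873 + 102*√5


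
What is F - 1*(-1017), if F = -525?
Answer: 492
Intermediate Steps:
F - 1*(-1017) = -525 - 1*(-1017) = -525 + 1017 = 492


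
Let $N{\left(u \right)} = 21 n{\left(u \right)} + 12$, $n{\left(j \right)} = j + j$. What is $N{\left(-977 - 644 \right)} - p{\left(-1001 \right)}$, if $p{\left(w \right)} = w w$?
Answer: $-1070071$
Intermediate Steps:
$p{\left(w \right)} = w^{2}$
$n{\left(j \right)} = 2 j$
$N{\left(u \right)} = 12 + 42 u$ ($N{\left(u \right)} = 21 \cdot 2 u + 12 = 42 u + 12 = 12 + 42 u$)
$N{\left(-977 - 644 \right)} - p{\left(-1001 \right)} = \left(12 + 42 \left(-977 - 644\right)\right) - \left(-1001\right)^{2} = \left(12 + 42 \left(-1621\right)\right) - 1002001 = \left(12 - 68082\right) - 1002001 = -68070 - 1002001 = -1070071$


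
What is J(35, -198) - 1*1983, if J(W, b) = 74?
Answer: -1909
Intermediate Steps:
J(35, -198) - 1*1983 = 74 - 1*1983 = 74 - 1983 = -1909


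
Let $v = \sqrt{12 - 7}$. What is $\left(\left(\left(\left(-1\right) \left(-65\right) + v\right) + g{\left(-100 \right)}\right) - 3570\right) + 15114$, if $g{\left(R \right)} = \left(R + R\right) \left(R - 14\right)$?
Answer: $34409 + \sqrt{5} \approx 34411.0$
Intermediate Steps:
$v = \sqrt{5} \approx 2.2361$
$g{\left(R \right)} = 2 R \left(-14 + R\right)$
$\left(\left(\left(\left(-1\right) \left(-65\right) + v\right) + g{\left(-100 \right)}\right) - 3570\right) + 15114 = \left(\left(\left(\left(-1\right) \left(-65\right) + \sqrt{5}\right) + 2 \left(-100\right) \left(-14 - 100\right)\right) - 3570\right) + 15114 = \left(\left(\left(65 + \sqrt{5}\right) + 2 \left(-100\right) \left(-114\right)\right) - 3570\right) + 15114 = \left(\left(\left(65 + \sqrt{5}\right) + 22800\right) - 3570\right) + 15114 = \left(\left(22865 + \sqrt{5}\right) - 3570\right) + 15114 = \left(19295 + \sqrt{5}\right) + 15114 = 34409 + \sqrt{5}$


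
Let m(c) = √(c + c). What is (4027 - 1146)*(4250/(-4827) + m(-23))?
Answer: -12244250/4827 + 2881*I*√46 ≈ -2536.6 + 19540.0*I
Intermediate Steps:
m(c) = √2*√c (m(c) = √(2*c) = √2*√c)
(4027 - 1146)*(4250/(-4827) + m(-23)) = (4027 - 1146)*(4250/(-4827) + √2*√(-23)) = 2881*(4250*(-1/4827) + √2*(I*√23)) = 2881*(-4250/4827 + I*√46) = -12244250/4827 + 2881*I*√46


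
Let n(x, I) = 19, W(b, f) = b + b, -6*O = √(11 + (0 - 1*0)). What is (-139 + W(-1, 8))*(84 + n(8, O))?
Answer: -14523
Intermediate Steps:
O = -√11/6 (O = -√(11 + (0 - 1*0))/6 = -√(11 + (0 + 0))/6 = -√(11 + 0)/6 = -√11/6 ≈ -0.55277)
W(b, f) = 2*b
(-139 + W(-1, 8))*(84 + n(8, O)) = (-139 + 2*(-1))*(84 + 19) = (-139 - 2)*103 = -141*103 = -14523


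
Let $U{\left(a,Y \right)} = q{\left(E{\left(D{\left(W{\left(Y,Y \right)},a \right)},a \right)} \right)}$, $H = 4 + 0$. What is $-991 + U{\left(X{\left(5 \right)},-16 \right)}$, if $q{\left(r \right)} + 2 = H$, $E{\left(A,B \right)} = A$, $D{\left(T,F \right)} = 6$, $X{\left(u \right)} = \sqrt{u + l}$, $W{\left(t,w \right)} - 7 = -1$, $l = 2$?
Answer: $-989$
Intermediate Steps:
$W{\left(t,w \right)} = 6$ ($W{\left(t,w \right)} = 7 - 1 = 6$)
$X{\left(u \right)} = \sqrt{2 + u}$ ($X{\left(u \right)} = \sqrt{u + 2} = \sqrt{2 + u}$)
$H = 4$
$q{\left(r \right)} = 2$ ($q{\left(r \right)} = -2 + 4 = 2$)
$U{\left(a,Y \right)} = 2$
$-991 + U{\left(X{\left(5 \right)},-16 \right)} = -991 + 2 = -989$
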